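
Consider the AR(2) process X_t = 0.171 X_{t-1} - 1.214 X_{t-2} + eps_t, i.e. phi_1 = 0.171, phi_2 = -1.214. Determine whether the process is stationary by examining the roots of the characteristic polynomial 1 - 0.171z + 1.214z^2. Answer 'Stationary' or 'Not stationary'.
\text{Not stationary}

The AR(p) characteristic polynomial is P(z) = 1 - 0.171z + 1.214z^2.
Stationarity requires all roots to lie outside the unit circle, i.e. |z| > 1 for every root.
Set 1 + (-0.171) z + (1.214) z^2 = 0, i.e. a z^2 + b z + c = 0 with a = 1.214, b = -0.171, c = 1.
Discriminant D = b^2 - 4ac = (-0.171)^2 - 4*(1.214)*1 = 0.029241 - (4.856) = -4.826759.
D < 0, so the roots are the complex-conjugate pair z = (-b +/- i sqrt(-D)) / (2a) = 0.0704 +/- 0.9049i.
For a conjugate pair |z|^2 = z * conj(z) = (product of roots) = c/a = 1/(1.214) = 0.823723, so |z| = sqrt(0.823723) = 0.9076 for both roots.
Moduli of all roots: 0.9076, 0.9076.
All moduli strictly greater than 1? No.
Verdict: Not stationary.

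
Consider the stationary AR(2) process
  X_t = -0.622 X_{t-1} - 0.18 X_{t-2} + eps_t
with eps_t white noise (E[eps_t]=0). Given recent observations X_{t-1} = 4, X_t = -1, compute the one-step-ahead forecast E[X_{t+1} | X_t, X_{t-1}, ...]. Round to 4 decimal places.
E[X_{t+1} \mid \mathcal F_t] = -0.0980

For an AR(p) model X_t = c + sum_i phi_i X_{t-i} + eps_t, the
one-step-ahead conditional mean is
  E[X_{t+1} | X_t, ...] = c + sum_i phi_i X_{t+1-i}.
Substitute known values:
  E[X_{t+1} | ...] = (-0.622) * (-1) + (-0.18) * (4)
                   = -0.0980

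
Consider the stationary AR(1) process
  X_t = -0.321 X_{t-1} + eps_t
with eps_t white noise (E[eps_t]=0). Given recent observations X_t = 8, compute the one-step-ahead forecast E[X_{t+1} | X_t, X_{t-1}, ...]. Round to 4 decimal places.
E[X_{t+1} \mid \mathcal F_t] = -2.5680

For an AR(p) model X_t = c + sum_i phi_i X_{t-i} + eps_t, the
one-step-ahead conditional mean is
  E[X_{t+1} | X_t, ...] = c + sum_i phi_i X_{t+1-i}.
Substitute known values:
  E[X_{t+1} | ...] = (-0.321) * (8)
                   = -2.5680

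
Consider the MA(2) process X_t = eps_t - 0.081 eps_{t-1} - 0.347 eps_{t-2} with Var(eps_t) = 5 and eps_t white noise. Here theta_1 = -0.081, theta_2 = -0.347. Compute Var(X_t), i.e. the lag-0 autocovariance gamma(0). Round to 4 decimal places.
\gamma(0) = 5.6349

For an MA(q) process X_t = eps_t + sum_i theta_i eps_{t-i} with
Var(eps_t) = sigma^2, the variance is
  gamma(0) = sigma^2 * (1 + sum_i theta_i^2).
  sum_i theta_i^2 = (-0.081)^2 + (-0.347)^2 = 0.006561 + 0.120409 = 0.12697.
  gamma(0) = 5 * (1 + 0.12697) = 5 * 1.12697 = 5.63485, which rounds to 5.6349.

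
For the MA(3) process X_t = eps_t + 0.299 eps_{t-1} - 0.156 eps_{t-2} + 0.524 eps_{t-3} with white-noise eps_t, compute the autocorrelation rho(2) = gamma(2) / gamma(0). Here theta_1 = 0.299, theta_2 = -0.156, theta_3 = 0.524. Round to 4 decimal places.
\rho(2) = 0.0005

For an MA(q) process with theta_0 = 1, the autocovariance is
  gamma(k) = sigma^2 * sum_{i=0..q-k} theta_i * theta_{i+k},
and rho(k) = gamma(k) / gamma(0). Sigma^2 cancels.
  numerator   = (1)*(-0.156) + (0.299)*(0.524) = 0.000676.
  denominator = (1)^2 + (0.299)^2 + (-0.156)^2 + (0.524)^2 = 1.388313.
  rho(2) = 0.000676 / 1.388313 = 0.0005.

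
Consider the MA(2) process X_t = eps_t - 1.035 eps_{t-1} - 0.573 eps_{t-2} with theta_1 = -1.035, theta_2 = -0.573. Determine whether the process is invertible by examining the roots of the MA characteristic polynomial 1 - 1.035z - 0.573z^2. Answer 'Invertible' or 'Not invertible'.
\text{Not invertible}

The MA(q) characteristic polynomial is P(z) = 1 - 1.035z - 0.573z^2.
Invertibility requires all roots to lie outside the unit circle, i.e. |z| > 1 for every root.
Set 1 + (-1.035) z + (-0.573) z^2 = 0, i.e. a z^2 + b z + c = 0 with a = -0.573, b = -1.035, c = 1.
Discriminant D = b^2 - 4ac = (-1.035)^2 - 4*(-0.573)*1 = 1.071225 - (-2.292) = 3.363225.
D >= 0, so the roots are real: z = (-b +/- sqrt(D)) / (2a) = (1.035 +/- 1.83391) / (-1.146).
  z_1 = (1.035 + 1.83391) / (-1.146) = -2.5034,   |z_1| = 2.5034.
  z_2 = (1.035 - 1.83391) / (-1.146) = 0.6971,   |z_2| = 0.6971.
Moduli of all roots: 2.5034, 0.6971.
All moduli strictly greater than 1? No.
Verdict: Not invertible.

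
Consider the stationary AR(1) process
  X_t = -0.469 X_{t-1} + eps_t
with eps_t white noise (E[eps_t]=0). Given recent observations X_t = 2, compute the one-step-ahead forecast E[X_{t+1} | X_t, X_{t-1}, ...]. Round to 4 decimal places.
E[X_{t+1} \mid \mathcal F_t] = -0.9380

For an AR(p) model X_t = c + sum_i phi_i X_{t-i} + eps_t, the
one-step-ahead conditional mean is
  E[X_{t+1} | X_t, ...] = c + sum_i phi_i X_{t+1-i}.
Substitute known values:
  E[X_{t+1} | ...] = (-0.469) * (2)
                   = -0.9380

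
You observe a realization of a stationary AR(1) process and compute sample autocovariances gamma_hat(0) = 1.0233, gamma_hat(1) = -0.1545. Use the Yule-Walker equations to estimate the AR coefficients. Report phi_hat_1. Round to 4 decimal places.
\hat\phi_{1} = -0.1510

The Yule-Walker equations for an AR(p) process read, in matrix form,
  Gamma_p phi = r_p,   with   (Gamma_p)_{ij} = gamma(|i - j|),
                       (r_p)_i = gamma(i),   i,j = 1..p.
Substitute the sample gammas (Toeplitz matrix and right-hand side of size 1):
  Gamma_p = [[1.0233]]
  r_p     = [-0.1545]
With p = 1 this is the single equation gamma(0) phi_1 = gamma(1):
  phi_hat_1 = gamma(1) / gamma(0) = -0.1545 / 1.0233 = -0.1510.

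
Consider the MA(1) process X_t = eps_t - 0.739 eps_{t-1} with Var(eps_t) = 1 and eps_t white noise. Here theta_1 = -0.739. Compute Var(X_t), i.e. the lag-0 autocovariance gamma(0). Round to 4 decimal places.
\gamma(0) = 1.5461

For an MA(q) process X_t = eps_t + sum_i theta_i eps_{t-i} with
Var(eps_t) = sigma^2, the variance is
  gamma(0) = sigma^2 * (1 + sum_i theta_i^2).
  sum_i theta_i^2 = (-0.739)^2 = 0.546121.
  gamma(0) = 1 * (1 + 0.546121) = 1 * 1.546121 = 1.546121, which rounds to 1.5461.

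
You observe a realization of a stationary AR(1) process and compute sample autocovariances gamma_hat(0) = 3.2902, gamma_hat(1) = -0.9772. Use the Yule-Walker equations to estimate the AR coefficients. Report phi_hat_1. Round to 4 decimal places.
\hat\phi_{1} = -0.2970

The Yule-Walker equations for an AR(p) process read, in matrix form,
  Gamma_p phi = r_p,   with   (Gamma_p)_{ij} = gamma(|i - j|),
                       (r_p)_i = gamma(i),   i,j = 1..p.
Substitute the sample gammas (Toeplitz matrix and right-hand side of size 1):
  Gamma_p = [[3.2902]]
  r_p     = [-0.9772]
With p = 1 this is the single equation gamma(0) phi_1 = gamma(1):
  phi_hat_1 = gamma(1) / gamma(0) = -0.9772 / 3.2902 = -0.2970.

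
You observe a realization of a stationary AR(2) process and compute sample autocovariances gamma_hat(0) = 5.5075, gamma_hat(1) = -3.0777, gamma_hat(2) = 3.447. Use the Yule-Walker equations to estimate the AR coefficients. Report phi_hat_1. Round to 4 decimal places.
\hat\phi_{1} = -0.3040

The Yule-Walker equations for an AR(p) process read, in matrix form,
  Gamma_p phi = r_p,   with   (Gamma_p)_{ij} = gamma(|i - j|),
                       (r_p)_i = gamma(i),   i,j = 1..p.
Substitute the sample gammas (Toeplitz matrix and right-hand side of size 2):
  Gamma_p = [[5.5075, -3.0777], [-3.0777, 5.5075]]
  r_p     = [-3.0777, 3.447]
Written out:
  5.5075 phi_1 - 3.0777 phi_2 = -3.0777
  -3.0777 phi_1 + 5.5075 phi_2 = 3.447
Solve by Cramer's rule:
  det = gamma(0)^2 - gamma(1)^2 = (5.5075)^2 - (-3.0777)^2 = 30.33255625 - 9.47223729 = 20.86031896
  phi_hat_1 = [gamma(1) gamma(0) - gamma(1) gamma(2)] / det = [(-3.0777)(5.5075) - (-3.0777)(3.447)] / 20.86031896 = -6.34160085 / 20.86031896 = -0.304
  phi_hat_2 = [gamma(0) gamma(2) - gamma(1)^2] / det = [(5.5075)(3.447) - (-3.0777)^2] / 20.86031896 = 9.51211521 / 20.86031896 = 0.456
So phi_hat = [-0.3040, 0.4560].
Therefore phi_hat_1 = -0.3040.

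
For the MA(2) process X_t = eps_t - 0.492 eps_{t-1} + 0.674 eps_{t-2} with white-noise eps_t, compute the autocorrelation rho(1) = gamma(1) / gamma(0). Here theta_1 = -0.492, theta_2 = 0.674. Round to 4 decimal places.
\rho(1) = -0.4855

For an MA(q) process with theta_0 = 1, the autocovariance is
  gamma(k) = sigma^2 * sum_{i=0..q-k} theta_i * theta_{i+k},
and rho(k) = gamma(k) / gamma(0). Sigma^2 cancels.
  numerator   = (1)*(-0.492) + (-0.492)*(0.674) = -0.823608.
  denominator = (1)^2 + (-0.492)^2 + (0.674)^2 = 1.69634.
  rho(1) = -0.823608 / 1.69634 = -0.4855.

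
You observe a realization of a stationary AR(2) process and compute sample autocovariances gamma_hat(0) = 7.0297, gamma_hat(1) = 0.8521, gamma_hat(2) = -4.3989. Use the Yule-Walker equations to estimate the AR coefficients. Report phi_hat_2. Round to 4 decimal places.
\hat\phi_{2} = -0.6500

The Yule-Walker equations for an AR(p) process read, in matrix form,
  Gamma_p phi = r_p,   with   (Gamma_p)_{ij} = gamma(|i - j|),
                       (r_p)_i = gamma(i),   i,j = 1..p.
Substitute the sample gammas (Toeplitz matrix and right-hand side of size 2):
  Gamma_p = [[7.0297, 0.8521], [0.8521, 7.0297]]
  r_p     = [0.8521, -4.3989]
Written out:
  7.0297 phi_1 + 0.8521 phi_2 = 0.8521
  0.8521 phi_1 + 7.0297 phi_2 = -4.3989
Solve by Cramer's rule:
  det = gamma(0)^2 - gamma(1)^2 = (7.0297)^2 - (0.8521)^2 = 49.41668209 - 0.72607441 = 48.69060768
  phi_hat_1 = [gamma(1) gamma(0) - gamma(1) gamma(2)] / det = [(0.8521)(7.0297) - (0.8521)(-4.3989)] / 48.69060768 = 9.73831006 / 48.69060768 = 0.2
  phi_hat_2 = [gamma(0) gamma(2) - gamma(1)^2] / det = [(7.0297)(-4.3989) - (0.8521)^2] / 48.69060768 = -31.64902174 / 48.69060768 = -0.65
So phi_hat = [0.2000, -0.6500].
Therefore phi_hat_2 = -0.6500.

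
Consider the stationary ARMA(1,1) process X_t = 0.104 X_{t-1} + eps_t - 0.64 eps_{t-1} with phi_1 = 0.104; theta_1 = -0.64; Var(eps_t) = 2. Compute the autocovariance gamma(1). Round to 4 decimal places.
\gamma(1) = -1.0116

Multiply the model equation by X_{t-k} and take expectations. With theta_0 = psi_0 = 1 and psi_j the MA(infinity) weights, this gives
  gamma(k) - sum_i phi_i gamma(k-i) = c_k,
  c_k = sigma^2 * sum_{j=k..q} theta_j psi_{j-k}   (c_k = 0 for k > q),
using gamma(-m) = gamma(m).
psi-weights needed (psi_j = theta_j + sum_i phi_i psi_{j-i}):
  psi_1 = theta_1 + phi_1 = -0.64 + (0.104) = -0.536
Right-hand sides:
  c_0 = sigma^2 (1 + theta_1 psi_1) = 2 * (1 + (-0.64)(-0.536)) = 2 * 1.34304 = 2.68608
  c_1 = sigma^2 theta_1 = 2 * (-0.64) = -1.28
  c_2 = 0
Equations for k = 0 and k = 1 (AR order 1):
  gamma(0) = phi_1 gamma(1) + c_0
  gamma(1) = phi_1 gamma(0) + c_1
Substituting the second into the first: gamma(0) (1 - phi_1^2) = c_0 + phi_1 c_1, so
  gamma(0) = (c_0 + phi_1 c_1) / (1 - phi_1^2) = (2.68608 + (0.104)(-1.28)) / (1 - (0.104)^2) = 2.55296 / 0.989184 = 2.580875.
  gamma(1) = phi_1 gamma(0) + c_1 = (0.104)(2.580875) + (-1.28) = -1.011589.
Therefore gamma(1) = -1.0116 (to 4 decimal places).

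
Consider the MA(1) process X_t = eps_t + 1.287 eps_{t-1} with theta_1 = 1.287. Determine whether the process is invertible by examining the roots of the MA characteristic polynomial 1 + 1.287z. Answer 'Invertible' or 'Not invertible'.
\text{Not invertible}

The MA(q) characteristic polynomial is P(z) = 1 + 1.287z.
Invertibility requires all roots to lie outside the unit circle, i.e. |z| > 1 for every root.
This is linear in z: 1 + (1.287) z = 0  =>  z = -1/(1.287) = -0.777001,  |z| = 0.777001.
Moduli of all roots: 0.7770.
All moduli strictly greater than 1? No.
Verdict: Not invertible.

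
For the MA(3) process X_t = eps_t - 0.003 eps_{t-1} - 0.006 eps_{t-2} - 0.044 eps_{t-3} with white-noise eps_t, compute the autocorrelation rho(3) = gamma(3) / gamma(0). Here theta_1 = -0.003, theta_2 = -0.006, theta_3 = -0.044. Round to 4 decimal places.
\rho(3) = -0.0439

For an MA(q) process with theta_0 = 1, the autocovariance is
  gamma(k) = sigma^2 * sum_{i=0..q-k} theta_i * theta_{i+k},
and rho(k) = gamma(k) / gamma(0). Sigma^2 cancels.
  numerator   = (1)*(-0.044) = -0.044.
  denominator = (1)^2 + (-0.003)^2 + (-0.006)^2 + (-0.044)^2 = 1.001981.
  rho(3) = -0.044 / 1.001981 = -0.0439.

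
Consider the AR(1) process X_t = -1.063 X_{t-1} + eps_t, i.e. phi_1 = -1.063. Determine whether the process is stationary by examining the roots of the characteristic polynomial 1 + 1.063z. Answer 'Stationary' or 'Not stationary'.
\text{Not stationary}

The AR(p) characteristic polynomial is P(z) = 1 + 1.063z.
Stationarity requires all roots to lie outside the unit circle, i.e. |z| > 1 for every root.
This is linear in z: 1 + (1.063) z = 0  =>  z = -1/(1.063) = -0.940734,  |z| = 0.940734.
Moduli of all roots: 0.9407.
All moduli strictly greater than 1? No.
Verdict: Not stationary.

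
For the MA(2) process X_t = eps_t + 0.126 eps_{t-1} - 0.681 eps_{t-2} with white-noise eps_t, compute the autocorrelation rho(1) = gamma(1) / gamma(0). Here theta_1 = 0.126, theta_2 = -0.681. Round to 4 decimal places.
\rho(1) = 0.0272

For an MA(q) process with theta_0 = 1, the autocovariance is
  gamma(k) = sigma^2 * sum_{i=0..q-k} theta_i * theta_{i+k},
and rho(k) = gamma(k) / gamma(0). Sigma^2 cancels.
  numerator   = (1)*(0.126) + (0.126)*(-0.681) = 0.040194.
  denominator = (1)^2 + (0.126)^2 + (-0.681)^2 = 1.479637.
  rho(1) = 0.040194 / 1.479637 = 0.0272.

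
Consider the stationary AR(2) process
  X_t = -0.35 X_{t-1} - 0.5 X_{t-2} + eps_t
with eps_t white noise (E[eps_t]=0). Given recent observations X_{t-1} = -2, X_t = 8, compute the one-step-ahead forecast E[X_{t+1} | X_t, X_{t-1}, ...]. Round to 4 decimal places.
E[X_{t+1} \mid \mathcal F_t] = -1.8000

For an AR(p) model X_t = c + sum_i phi_i X_{t-i} + eps_t, the
one-step-ahead conditional mean is
  E[X_{t+1} | X_t, ...] = c + sum_i phi_i X_{t+1-i}.
Substitute known values:
  E[X_{t+1} | ...] = (-0.35) * (8) + (-0.5) * (-2)
                   = -1.8000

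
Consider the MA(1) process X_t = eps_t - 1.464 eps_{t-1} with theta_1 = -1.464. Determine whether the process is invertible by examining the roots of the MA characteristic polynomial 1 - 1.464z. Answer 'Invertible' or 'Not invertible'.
\text{Not invertible}

The MA(q) characteristic polynomial is P(z) = 1 - 1.464z.
Invertibility requires all roots to lie outside the unit circle, i.e. |z| > 1 for every root.
This is linear in z: 1 + (-1.464) z = 0  =>  z = -1/(-1.464) = 0.68306,  |z| = 0.68306.
Moduli of all roots: 0.6831.
All moduli strictly greater than 1? No.
Verdict: Not invertible.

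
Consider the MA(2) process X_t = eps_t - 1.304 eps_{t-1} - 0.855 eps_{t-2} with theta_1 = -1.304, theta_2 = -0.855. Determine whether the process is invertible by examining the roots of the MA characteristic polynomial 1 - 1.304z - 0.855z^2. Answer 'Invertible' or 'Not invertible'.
\text{Not invertible}

The MA(q) characteristic polynomial is P(z) = 1 - 1.304z - 0.855z^2.
Invertibility requires all roots to lie outside the unit circle, i.e. |z| > 1 for every root.
Set 1 + (-1.304) z + (-0.855) z^2 = 0, i.e. a z^2 + b z + c = 0 with a = -0.855, b = -1.304, c = 1.
Discriminant D = b^2 - 4ac = (-1.304)^2 - 4*(-0.855)*1 = 1.700416 - (-3.42) = 5.120416.
D >= 0, so the roots are real: z = (-b +/- sqrt(D)) / (2a) = (1.304 +/- 2.262834) / (-1.71).
  z_1 = (1.304 + 2.262834) / (-1.71) = -2.0859,   |z_1| = 2.0859.
  z_2 = (1.304 - 2.262834) / (-1.71) = 0.5607,   |z_2| = 0.5607.
Moduli of all roots: 2.0859, 0.5607.
All moduli strictly greater than 1? No.
Verdict: Not invertible.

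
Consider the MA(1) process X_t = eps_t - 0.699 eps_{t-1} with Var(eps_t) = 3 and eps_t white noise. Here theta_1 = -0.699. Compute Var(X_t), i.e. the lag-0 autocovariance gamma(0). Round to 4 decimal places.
\gamma(0) = 4.4658

For an MA(q) process X_t = eps_t + sum_i theta_i eps_{t-i} with
Var(eps_t) = sigma^2, the variance is
  gamma(0) = sigma^2 * (1 + sum_i theta_i^2).
  sum_i theta_i^2 = (-0.699)^2 = 0.488601.
  gamma(0) = 3 * (1 + 0.488601) = 3 * 1.488601 = 4.465803, which rounds to 4.4658.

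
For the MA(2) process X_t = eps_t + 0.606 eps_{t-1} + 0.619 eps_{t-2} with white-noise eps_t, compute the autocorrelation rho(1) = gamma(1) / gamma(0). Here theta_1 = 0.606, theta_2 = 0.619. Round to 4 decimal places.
\rho(1) = 0.5605

For an MA(q) process with theta_0 = 1, the autocovariance is
  gamma(k) = sigma^2 * sum_{i=0..q-k} theta_i * theta_{i+k},
and rho(k) = gamma(k) / gamma(0). Sigma^2 cancels.
  numerator   = (1)*(0.606) + (0.606)*(0.619) = 0.981114.
  denominator = (1)^2 + (0.606)^2 + (0.619)^2 = 1.750397.
  rho(1) = 0.981114 / 1.750397 = 0.5605.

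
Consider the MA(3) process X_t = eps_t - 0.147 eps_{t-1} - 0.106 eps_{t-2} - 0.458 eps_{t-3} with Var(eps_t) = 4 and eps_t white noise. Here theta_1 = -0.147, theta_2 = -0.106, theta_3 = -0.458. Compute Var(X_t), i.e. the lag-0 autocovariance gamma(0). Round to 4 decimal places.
\gamma(0) = 4.9704

For an MA(q) process X_t = eps_t + sum_i theta_i eps_{t-i} with
Var(eps_t) = sigma^2, the variance is
  gamma(0) = sigma^2 * (1 + sum_i theta_i^2).
  sum_i theta_i^2 = (-0.147)^2 + (-0.106)^2 + (-0.458)^2 = 0.021609 + 0.011236 + 0.209764 = 0.242609.
  gamma(0) = 4 * (1 + 0.242609) = 4 * 1.242609 = 4.970436, which rounds to 4.9704.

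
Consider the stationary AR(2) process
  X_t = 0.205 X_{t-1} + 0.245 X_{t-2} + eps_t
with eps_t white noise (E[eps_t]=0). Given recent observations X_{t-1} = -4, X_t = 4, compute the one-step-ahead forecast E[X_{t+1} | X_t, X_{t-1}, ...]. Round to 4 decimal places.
E[X_{t+1} \mid \mathcal F_t] = -0.1600

For an AR(p) model X_t = c + sum_i phi_i X_{t-i} + eps_t, the
one-step-ahead conditional mean is
  E[X_{t+1} | X_t, ...] = c + sum_i phi_i X_{t+1-i}.
Substitute known values:
  E[X_{t+1} | ...] = (0.205) * (4) + (0.245) * (-4)
                   = -0.1600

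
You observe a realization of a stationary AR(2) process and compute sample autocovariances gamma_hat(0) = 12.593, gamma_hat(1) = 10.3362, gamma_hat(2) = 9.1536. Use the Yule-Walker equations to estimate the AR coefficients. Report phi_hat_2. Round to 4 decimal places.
\hat\phi_{2} = 0.1630

The Yule-Walker equations for an AR(p) process read, in matrix form,
  Gamma_p phi = r_p,   with   (Gamma_p)_{ij} = gamma(|i - j|),
                       (r_p)_i = gamma(i),   i,j = 1..p.
Substitute the sample gammas (Toeplitz matrix and right-hand side of size 2):
  Gamma_p = [[12.593, 10.3362], [10.3362, 12.593]]
  r_p     = [10.3362, 9.1536]
Written out:
  12.593 phi_1 + 10.3362 phi_2 = 10.3362
  10.3362 phi_1 + 12.593 phi_2 = 9.1536
Solve by Cramer's rule:
  det = gamma(0)^2 - gamma(1)^2 = (12.593)^2 - (10.3362)^2 = 158.583649 - 106.83703044 = 51.74661856
  phi_hat_1 = [gamma(1) gamma(0) - gamma(1) gamma(2)] / det = [(10.3362)(12.593) - (10.3362)(9.1536)] / 51.74661856 = 35.55032628 / 51.74661856 = 0.687
  phi_hat_2 = [gamma(0) gamma(2) - gamma(1)^2] / det = [(12.593)(9.1536) - (10.3362)^2] / 51.74661856 = 8.43425436 / 51.74661856 = 0.163
So phi_hat = [0.6870, 0.1630].
Therefore phi_hat_2 = 0.1630.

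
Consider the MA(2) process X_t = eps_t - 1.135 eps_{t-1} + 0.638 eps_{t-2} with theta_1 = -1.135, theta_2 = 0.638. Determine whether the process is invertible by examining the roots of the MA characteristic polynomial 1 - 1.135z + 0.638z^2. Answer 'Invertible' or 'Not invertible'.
\text{Invertible}

The MA(q) characteristic polynomial is P(z) = 1 - 1.135z + 0.638z^2.
Invertibility requires all roots to lie outside the unit circle, i.e. |z| > 1 for every root.
Set 1 + (-1.135) z + (0.638) z^2 = 0, i.e. a z^2 + b z + c = 0 with a = 0.638, b = -1.135, c = 1.
Discriminant D = b^2 - 4ac = (-1.135)^2 - 4*(0.638)*1 = 1.288225 - (2.552) = -1.263775.
D < 0, so the roots are the complex-conjugate pair z = (-b +/- i sqrt(-D)) / (2a) = 0.8895 +/- 0.881i.
For a conjugate pair |z|^2 = z * conj(z) = (product of roots) = c/a = 1/(0.638) = 1.567398, so |z| = sqrt(1.567398) = 1.252 for both roots.
Moduli of all roots: 1.2520, 1.2520.
All moduli strictly greater than 1? Yes.
Verdict: Invertible.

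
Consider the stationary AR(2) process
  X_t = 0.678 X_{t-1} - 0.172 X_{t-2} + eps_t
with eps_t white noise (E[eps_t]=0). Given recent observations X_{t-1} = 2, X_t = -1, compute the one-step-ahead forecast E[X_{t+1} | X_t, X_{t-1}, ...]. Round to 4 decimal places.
E[X_{t+1} \mid \mathcal F_t] = -1.0220

For an AR(p) model X_t = c + sum_i phi_i X_{t-i} + eps_t, the
one-step-ahead conditional mean is
  E[X_{t+1} | X_t, ...] = c + sum_i phi_i X_{t+1-i}.
Substitute known values:
  E[X_{t+1} | ...] = (0.678) * (-1) + (-0.172) * (2)
                   = -1.0220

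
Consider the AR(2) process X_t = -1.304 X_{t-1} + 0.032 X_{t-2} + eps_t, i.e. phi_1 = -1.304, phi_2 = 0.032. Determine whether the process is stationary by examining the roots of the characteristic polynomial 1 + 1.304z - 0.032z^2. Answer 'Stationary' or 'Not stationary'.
\text{Not stationary}

The AR(p) characteristic polynomial is P(z) = 1 + 1.304z - 0.032z^2.
Stationarity requires all roots to lie outside the unit circle, i.e. |z| > 1 for every root.
Set 1 + (1.304) z + (-0.032) z^2 = 0, i.e. a z^2 + b z + c = 0 with a = -0.032, b = 1.304, c = 1.
Discriminant D = b^2 - 4ac = (1.304)^2 - 4*(-0.032)*1 = 1.700416 - (-0.128) = 1.828416.
D >= 0, so the roots are real: z = (-b +/- sqrt(D)) / (2a) = (-1.304 +/- 1.352189) / (-0.064).
  z_1 = (-1.304 + 1.352189) / (-0.064) = -0.753,   |z_1| = 0.753.
  z_2 = (-1.304 - 1.352189) / (-0.064) = 41.503,   |z_2| = 41.503.
Moduli of all roots: 0.7530, 41.5030.
All moduli strictly greater than 1? No.
Verdict: Not stationary.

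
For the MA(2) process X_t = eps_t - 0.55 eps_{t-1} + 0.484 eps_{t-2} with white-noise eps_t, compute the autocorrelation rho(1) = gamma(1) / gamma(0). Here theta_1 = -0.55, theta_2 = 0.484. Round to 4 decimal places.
\rho(1) = -0.5311

For an MA(q) process with theta_0 = 1, the autocovariance is
  gamma(k) = sigma^2 * sum_{i=0..q-k} theta_i * theta_{i+k},
and rho(k) = gamma(k) / gamma(0). Sigma^2 cancels.
  numerator   = (1)*(-0.55) + (-0.55)*(0.484) = -0.8162.
  denominator = (1)^2 + (-0.55)^2 + (0.484)^2 = 1.536756.
  rho(1) = -0.8162 / 1.536756 = -0.5311.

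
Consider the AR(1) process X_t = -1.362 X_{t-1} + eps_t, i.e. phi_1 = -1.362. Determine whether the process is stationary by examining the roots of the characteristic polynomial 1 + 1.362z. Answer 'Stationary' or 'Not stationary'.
\text{Not stationary}

The AR(p) characteristic polynomial is P(z) = 1 + 1.362z.
Stationarity requires all roots to lie outside the unit circle, i.e. |z| > 1 for every root.
This is linear in z: 1 + (1.362) z = 0  =>  z = -1/(1.362) = -0.734214,  |z| = 0.734214.
Moduli of all roots: 0.7342.
All moduli strictly greater than 1? No.
Verdict: Not stationary.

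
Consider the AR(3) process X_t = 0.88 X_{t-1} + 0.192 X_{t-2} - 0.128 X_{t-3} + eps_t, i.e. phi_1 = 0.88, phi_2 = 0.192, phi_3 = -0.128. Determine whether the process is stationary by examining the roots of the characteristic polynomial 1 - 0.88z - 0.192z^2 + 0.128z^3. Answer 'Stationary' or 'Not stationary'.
\text{Stationary}

The AR(p) characteristic polynomial is P(z) = 1 - 0.88z - 0.192z^2 + 0.128z^3.
Stationarity requires all roots to lie outside the unit circle, i.e. |z| > 1 for every root.
Degree 3: look for a simple real root z0 first, then factor out (1 - z/z0) and solve the remaining quadratic.
Testing z0 = -2.5: P(-2.5) = 1 + (-0.88)(-2.5) + (-0.192)(-2.5)^2 + (0.128)(-2.5)^3
  = 1 + (2.2) + (-1.2) + (-2) = 0.  So z_0 = -2.5 is a root, |z_0| = 2.5.
Divide out the factor (1 + 0.4 z) = (1 - z/z0) (since 1/z0 = -0.4):
  P(z) = (1 + 0.4 z)(1 + (-1.28) z + (0.32) z^2)
  [check: z-coef -1.28 - (-0.4) = -0.88; z^2-coef 0.32 - (-0.4)(-1.28) = -0.192; z^3-coef -(-0.4)(0.32) = 0.128.]
Remaining roots from the quadratic factor 1 + (-1.28) z + (0.32) z^2:
  Set 1 + (-1.28) z + (0.32) z^2 = 0, i.e. a z^2 + b z + c = 0 with a = 0.32, b = -1.28, c = 1.
  Discriminant D = b^2 - 4ac = (-1.28)^2 - 4*(0.32)*1 = 1.6384 - (1.28) = 0.3584.
  D >= 0, so the roots are real: z = (-b +/- sqrt(D)) / (2a) = (1.28 +/- 0.598665) / (0.64).
    z_1 = (1.28 + 0.598665) / (0.64) = 2.9354,   |z_1| = 2.9354.
    z_2 = (1.28 - 0.598665) / (0.64) = 1.0646,   |z_2| = 1.0646.
Moduli of all roots: 2.5000, 2.9354, 1.0646.
All moduli strictly greater than 1? Yes.
Verdict: Stationary.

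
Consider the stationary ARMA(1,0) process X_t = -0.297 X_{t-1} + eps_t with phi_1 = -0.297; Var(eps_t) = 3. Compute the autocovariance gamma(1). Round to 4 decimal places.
\gamma(1) = -0.9772

Multiply the model equation by X_{t-k} and take expectations. With theta_0 = psi_0 = 1 and psi_j the MA(infinity) weights, this gives
  gamma(k) - sum_i phi_i gamma(k-i) = c_k,
  c_k = sigma^2 * sum_{j=k..q} theta_j psi_{j-k}   (c_k = 0 for k > q),
using gamma(-m) = gamma(m).
Pure AR (q = 0): c_0 = sigma^2 = 3, c_k = 0 for k >= 1.
Equations for k = 0 and k = 1 (AR order 1):
  gamma(0) = phi_1 gamma(1) + c_0
  gamma(1) = phi_1 gamma(0) + c_1
Substituting the second into the first: gamma(0) (1 - phi_1^2) = c_0 + phi_1 c_1, so
  gamma(0) = c_0 / (1 - phi_1^2) = 3 / (1 - (-0.297)^2) = 3 / 0.911791 = 3.290228.
  gamma(1) = phi_1 gamma(0) = (-0.297)(3.290228) = -0.977198.
Therefore gamma(1) = -0.9772 (to 4 decimal places).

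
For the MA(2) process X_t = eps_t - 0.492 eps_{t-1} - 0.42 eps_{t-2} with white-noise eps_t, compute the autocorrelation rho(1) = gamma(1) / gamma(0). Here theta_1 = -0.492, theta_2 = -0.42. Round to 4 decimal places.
\rho(1) = -0.2012

For an MA(q) process with theta_0 = 1, the autocovariance is
  gamma(k) = sigma^2 * sum_{i=0..q-k} theta_i * theta_{i+k},
and rho(k) = gamma(k) / gamma(0). Sigma^2 cancels.
  numerator   = (1)*(-0.492) + (-0.492)*(-0.42) = -0.28536.
  denominator = (1)^2 + (-0.492)^2 + (-0.42)^2 = 1.418464.
  rho(1) = -0.28536 / 1.418464 = -0.2012.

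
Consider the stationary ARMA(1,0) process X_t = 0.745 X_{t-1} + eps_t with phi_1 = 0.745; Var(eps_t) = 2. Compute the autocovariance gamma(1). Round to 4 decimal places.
\gamma(1) = 3.3485

Multiply the model equation by X_{t-k} and take expectations. With theta_0 = psi_0 = 1 and psi_j the MA(infinity) weights, this gives
  gamma(k) - sum_i phi_i gamma(k-i) = c_k,
  c_k = sigma^2 * sum_{j=k..q} theta_j psi_{j-k}   (c_k = 0 for k > q),
using gamma(-m) = gamma(m).
Pure AR (q = 0): c_0 = sigma^2 = 2, c_k = 0 for k >= 1.
Equations for k = 0 and k = 1 (AR order 1):
  gamma(0) = phi_1 gamma(1) + c_0
  gamma(1) = phi_1 gamma(0) + c_1
Substituting the second into the first: gamma(0) (1 - phi_1^2) = c_0 + phi_1 c_1, so
  gamma(0) = c_0 / (1 - phi_1^2) = 2 / (1 - (0.745)^2) = 2 / 0.444975 = 4.494635.
  gamma(1) = phi_1 gamma(0) = (0.745)(4.494635) = 3.348503.
Therefore gamma(1) = 3.3485 (to 4 decimal places).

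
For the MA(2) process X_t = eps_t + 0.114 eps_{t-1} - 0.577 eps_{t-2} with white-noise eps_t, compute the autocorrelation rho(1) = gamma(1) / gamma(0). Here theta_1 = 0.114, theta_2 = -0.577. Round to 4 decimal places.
\rho(1) = 0.0358

For an MA(q) process with theta_0 = 1, the autocovariance is
  gamma(k) = sigma^2 * sum_{i=0..q-k} theta_i * theta_{i+k},
and rho(k) = gamma(k) / gamma(0). Sigma^2 cancels.
  numerator   = (1)*(0.114) + (0.114)*(-0.577) = 0.048222.
  denominator = (1)^2 + (0.114)^2 + (-0.577)^2 = 1.345925.
  rho(1) = 0.048222 / 1.345925 = 0.0358.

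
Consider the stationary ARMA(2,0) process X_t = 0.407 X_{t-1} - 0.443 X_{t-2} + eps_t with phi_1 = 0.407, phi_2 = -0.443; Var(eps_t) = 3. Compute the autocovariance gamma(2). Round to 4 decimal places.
\gamma(2) = -1.3309

Multiply the model equation by X_{t-k} and take expectations. With theta_0 = psi_0 = 1 and psi_j the MA(infinity) weights, this gives
  gamma(k) - sum_i phi_i gamma(k-i) = c_k,
  c_k = sigma^2 * sum_{j=k..q} theta_j psi_{j-k}   (c_k = 0 for k > q),
using gamma(-m) = gamma(m).
Pure AR (q = 0): c_0 = sigma^2 = 3, c_k = 0 for k >= 1.
Equations for k = 0, 1, 2 (AR order 2, c_2 = 0):
  (E0) gamma(0) = phi_1 gamma(1) + phi_2 gamma(2) + c_0
  (E1) gamma(1) = phi_1 gamma(0) + phi_2 gamma(1) + c_1
  (E2) gamma(2) = phi_1 gamma(1) + phi_2 gamma(0)
From (E1): gamma(1) = A gamma(0) + B with
  A = phi_1 / (1 - phi_2) = 0.407 / 1.443 = 0.282051,   B = c_1 / (1 - phi_2) = 0 / 1.443 = 0.
Insert (E2) into (E0): gamma(0) (1 - phi_2^2) = phi_1 (1 + phi_2) gamma(1) + c_0.
  phi_1 (1 + phi_2) = (0.407)(0.557) = 0.226699,   1 - phi_2^2 = 0.803751.
Replace gamma(1) by A gamma(0) + B and collect gamma(0):
  gamma(0) [0.803751 - (0.226699)(0.282051)] = c_0 = 3
  gamma(0) * 0.73981 = 3
  gamma(0) = 3 / 0.73981 = 4.055094.
  gamma(1) = A gamma(0) = (0.282051)(4.055094) = 1.143744.
  gamma(2) = phi_1 gamma(1) + phi_2 gamma(0) = (0.407)(1.143744) + (-0.443)(4.055094) = -1.330903.
Therefore gamma(2) = -1.3309 (to 4 decimal places).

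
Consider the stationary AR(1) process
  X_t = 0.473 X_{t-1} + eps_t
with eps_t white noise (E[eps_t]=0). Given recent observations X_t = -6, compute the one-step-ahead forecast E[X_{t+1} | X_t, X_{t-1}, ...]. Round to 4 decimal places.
E[X_{t+1} \mid \mathcal F_t] = -2.8380

For an AR(p) model X_t = c + sum_i phi_i X_{t-i} + eps_t, the
one-step-ahead conditional mean is
  E[X_{t+1} | X_t, ...] = c + sum_i phi_i X_{t+1-i}.
Substitute known values:
  E[X_{t+1} | ...] = (0.473) * (-6)
                   = -2.8380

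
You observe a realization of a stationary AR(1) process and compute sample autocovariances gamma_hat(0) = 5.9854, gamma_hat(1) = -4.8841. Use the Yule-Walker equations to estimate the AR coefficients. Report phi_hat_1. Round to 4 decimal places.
\hat\phi_{1} = -0.8160

The Yule-Walker equations for an AR(p) process read, in matrix form,
  Gamma_p phi = r_p,   with   (Gamma_p)_{ij} = gamma(|i - j|),
                       (r_p)_i = gamma(i),   i,j = 1..p.
Substitute the sample gammas (Toeplitz matrix and right-hand side of size 1):
  Gamma_p = [[5.9854]]
  r_p     = [-4.8841]
With p = 1 this is the single equation gamma(0) phi_1 = gamma(1):
  phi_hat_1 = gamma(1) / gamma(0) = -4.8841 / 5.9854 = -0.8160.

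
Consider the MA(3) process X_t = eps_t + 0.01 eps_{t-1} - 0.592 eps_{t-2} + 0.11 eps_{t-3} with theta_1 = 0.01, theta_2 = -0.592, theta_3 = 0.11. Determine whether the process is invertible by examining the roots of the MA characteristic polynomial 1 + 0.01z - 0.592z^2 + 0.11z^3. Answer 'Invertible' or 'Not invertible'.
\text{Invertible}

The MA(q) characteristic polynomial is P(z) = 1 + 0.01z - 0.592z^2 + 0.11z^3.
Invertibility requires all roots to lie outside the unit circle, i.e. |z| > 1 for every root.
Degree 3: look for a simple real root z0 first, then factor out (1 - z/z0) and solve the remaining quadratic.
Testing z0 = 5: P(5) = 1 + (0.01)(5) + (-0.592)(5)^2 + (0.11)(5)^3
  = 1 + (0.05) + (-14.8) + (13.75) = 0.  So z_0 = 5 is a root, |z_0| = 5.
Divide out the factor (1 - 0.2 z) = (1 - z/z0) (since 1/z0 = 0.2):
  P(z) = (1 - 0.2 z)(1 + (0.21) z + (-0.55) z^2)
  [check: z-coef 0.21 - (0.2) = 0.01; z^2-coef -0.55 - (0.2)(0.21) = -0.592; z^3-coef -(0.2)(-0.55) = 0.11.]
Remaining roots from the quadratic factor 1 + (0.21) z + (-0.55) z^2:
  Set 1 + (0.21) z + (-0.55) z^2 = 0, i.e. a z^2 + b z + c = 0 with a = -0.55, b = 0.21, c = 1.
  Discriminant D = b^2 - 4ac = (0.21)^2 - 4*(-0.55)*1 = 0.0441 - (-2.2) = 2.2441.
  D >= 0, so the roots are real: z = (-b +/- sqrt(D)) / (2a) = (-0.21 +/- 1.498032) / (-1.1).
    z_1 = (-0.21 + 1.498032) / (-1.1) = -1.1709,   |z_1| = 1.1709.
    z_2 = (-0.21 - 1.498032) / (-1.1) = 1.5528,   |z_2| = 1.5528.
Moduli of all roots: 5.0000, 1.1709, 1.5528.
All moduli strictly greater than 1? Yes.
Verdict: Invertible.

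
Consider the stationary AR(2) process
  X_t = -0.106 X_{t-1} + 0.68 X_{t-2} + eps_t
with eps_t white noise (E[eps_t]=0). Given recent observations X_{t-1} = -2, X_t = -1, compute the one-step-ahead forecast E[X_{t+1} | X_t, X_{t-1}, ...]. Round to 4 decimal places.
E[X_{t+1} \mid \mathcal F_t] = -1.2540

For an AR(p) model X_t = c + sum_i phi_i X_{t-i} + eps_t, the
one-step-ahead conditional mean is
  E[X_{t+1} | X_t, ...] = c + sum_i phi_i X_{t+1-i}.
Substitute known values:
  E[X_{t+1} | ...] = (-0.106) * (-1) + (0.68) * (-2)
                   = -1.2540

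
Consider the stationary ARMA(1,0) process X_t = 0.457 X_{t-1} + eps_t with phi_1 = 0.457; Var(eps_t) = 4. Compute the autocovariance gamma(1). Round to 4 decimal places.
\gamma(1) = 2.3106

Multiply the model equation by X_{t-k} and take expectations. With theta_0 = psi_0 = 1 and psi_j the MA(infinity) weights, this gives
  gamma(k) - sum_i phi_i gamma(k-i) = c_k,
  c_k = sigma^2 * sum_{j=k..q} theta_j psi_{j-k}   (c_k = 0 for k > q),
using gamma(-m) = gamma(m).
Pure AR (q = 0): c_0 = sigma^2 = 4, c_k = 0 for k >= 1.
Equations for k = 0 and k = 1 (AR order 1):
  gamma(0) = phi_1 gamma(1) + c_0
  gamma(1) = phi_1 gamma(0) + c_1
Substituting the second into the first: gamma(0) (1 - phi_1^2) = c_0 + phi_1 c_1, so
  gamma(0) = c_0 / (1 - phi_1^2) = 4 / (1 - (0.457)^2) = 4 / 0.791151 = 5.055925.
  gamma(1) = phi_1 gamma(0) = (0.457)(5.055925) = 2.310558.
Therefore gamma(1) = 2.3106 (to 4 decimal places).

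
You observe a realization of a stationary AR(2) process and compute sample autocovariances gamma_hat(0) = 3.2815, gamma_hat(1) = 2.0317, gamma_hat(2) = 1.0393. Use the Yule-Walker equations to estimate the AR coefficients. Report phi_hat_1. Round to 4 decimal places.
\hat\phi_{1} = 0.6860

The Yule-Walker equations for an AR(p) process read, in matrix form,
  Gamma_p phi = r_p,   with   (Gamma_p)_{ij} = gamma(|i - j|),
                       (r_p)_i = gamma(i),   i,j = 1..p.
Substitute the sample gammas (Toeplitz matrix and right-hand side of size 2):
  Gamma_p = [[3.2815, 2.0317], [2.0317, 3.2815]]
  r_p     = [2.0317, 1.0393]
Written out:
  3.2815 phi_1 + 2.0317 phi_2 = 2.0317
  2.0317 phi_1 + 3.2815 phi_2 = 1.0393
Solve by Cramer's rule:
  det = gamma(0)^2 - gamma(1)^2 = (3.2815)^2 - (2.0317)^2 = 10.76824225 - 4.12780489 = 6.64043736
  phi_hat_1 = [gamma(1) gamma(0) - gamma(1) gamma(2)] / det = [(2.0317)(3.2815) - (2.0317)(1.0393)] / 6.64043736 = 4.55547774 / 6.64043736 = 0.686
  phi_hat_2 = [gamma(0) gamma(2) - gamma(1)^2] / det = [(3.2815)(1.0393) - (2.0317)^2] / 6.64043736 = -0.71734194 / 6.64043736 = -0.108
So phi_hat = [0.6860, -0.1080].
Therefore phi_hat_1 = 0.6860.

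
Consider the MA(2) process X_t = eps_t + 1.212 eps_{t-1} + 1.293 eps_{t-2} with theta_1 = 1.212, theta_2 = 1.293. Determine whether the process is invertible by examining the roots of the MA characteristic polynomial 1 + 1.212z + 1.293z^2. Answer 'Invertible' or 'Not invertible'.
\text{Not invertible}

The MA(q) characteristic polynomial is P(z) = 1 + 1.212z + 1.293z^2.
Invertibility requires all roots to lie outside the unit circle, i.e. |z| > 1 for every root.
Set 1 + (1.212) z + (1.293) z^2 = 0, i.e. a z^2 + b z + c = 0 with a = 1.293, b = 1.212, c = 1.
Discriminant D = b^2 - 4ac = (1.212)^2 - 4*(1.293)*1 = 1.468944 - (5.172) = -3.703056.
D < 0, so the roots are the complex-conjugate pair z = (-b +/- i sqrt(-D)) / (2a) = -0.4687 +/- 0.7441i.
For a conjugate pair |z|^2 = z * conj(z) = (product of roots) = c/a = 1/(1.293) = 0.773395, so |z| = sqrt(0.773395) = 0.8794 for both roots.
Moduli of all roots: 0.8794, 0.8794.
All moduli strictly greater than 1? No.
Verdict: Not invertible.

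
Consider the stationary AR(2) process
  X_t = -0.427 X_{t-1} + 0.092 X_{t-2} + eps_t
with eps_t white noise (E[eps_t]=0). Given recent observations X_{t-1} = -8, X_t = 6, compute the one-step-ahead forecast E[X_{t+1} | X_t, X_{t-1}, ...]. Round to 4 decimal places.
E[X_{t+1} \mid \mathcal F_t] = -3.2980

For an AR(p) model X_t = c + sum_i phi_i X_{t-i} + eps_t, the
one-step-ahead conditional mean is
  E[X_{t+1} | X_t, ...] = c + sum_i phi_i X_{t+1-i}.
Substitute known values:
  E[X_{t+1} | ...] = (-0.427) * (6) + (0.092) * (-8)
                   = -3.2980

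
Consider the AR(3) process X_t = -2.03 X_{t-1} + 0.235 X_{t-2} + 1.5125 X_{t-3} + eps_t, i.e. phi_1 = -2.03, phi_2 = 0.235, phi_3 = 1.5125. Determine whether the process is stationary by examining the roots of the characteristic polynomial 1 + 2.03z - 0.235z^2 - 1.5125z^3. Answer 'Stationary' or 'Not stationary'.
\text{Not stationary}

The AR(p) characteristic polynomial is P(z) = 1 + 2.03z - 0.235z^2 - 1.5125z^3.
Stationarity requires all roots to lie outside the unit circle, i.e. |z| > 1 for every root.
Degree 3: look for a simple real root z0 first, then factor out (1 - z/z0) and solve the remaining quadratic.
Testing z0 = -0.8: P(-0.8) = 1 + (2.03)(-0.8) + (-0.235)(-0.8)^2 + (-1.5125)(-0.8)^3
  = 1 + (-1.624) + (-0.1504) + (0.7744) = 0.  So z_0 = -0.8 is a root, |z_0| = 0.8.
Divide out the factor (1 + 1.25 z) = (1 - z/z0) (since 1/z0 = -1.25):
  P(z) = (1 + 1.25 z)(1 + (0.78) z + (-1.21) z^2)
  [check: z-coef 0.78 - (-1.25) = 2.03; z^2-coef -1.21 - (-1.25)(0.78) = -0.235; z^3-coef -(-1.25)(-1.21) = -1.5125.]
Remaining roots from the quadratic factor 1 + (0.78) z + (-1.21) z^2:
  Set 1 + (0.78) z + (-1.21) z^2 = 0, i.e. a z^2 + b z + c = 0 with a = -1.21, b = 0.78, c = 1.
  Discriminant D = b^2 - 4ac = (0.78)^2 - 4*(-1.21)*1 = 0.6084 - (-4.84) = 5.4484.
  D >= 0, so the roots are real: z = (-b +/- sqrt(D)) / (2a) = (-0.78 +/- 2.334181) / (-2.42).
    z_1 = (-0.78 + 2.334181) / (-2.42) = -0.6422,   |z_1| = 0.6422.
    z_2 = (-0.78 - 2.334181) / (-2.42) = 1.2869,   |z_2| = 1.2869.
Moduli of all roots: 0.8000, 0.6422, 1.2869.
All moduli strictly greater than 1? No.
Verdict: Not stationary.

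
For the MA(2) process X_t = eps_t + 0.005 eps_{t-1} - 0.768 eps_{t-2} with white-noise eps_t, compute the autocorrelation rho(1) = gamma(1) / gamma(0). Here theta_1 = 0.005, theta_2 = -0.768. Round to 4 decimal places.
\rho(1) = 0.0007

For an MA(q) process with theta_0 = 1, the autocovariance is
  gamma(k) = sigma^2 * sum_{i=0..q-k} theta_i * theta_{i+k},
and rho(k) = gamma(k) / gamma(0). Sigma^2 cancels.
  numerator   = (1)*(0.005) + (0.005)*(-0.768) = 0.00116.
  denominator = (1)^2 + (0.005)^2 + (-0.768)^2 = 1.589849.
  rho(1) = 0.00116 / 1.589849 = 0.0007.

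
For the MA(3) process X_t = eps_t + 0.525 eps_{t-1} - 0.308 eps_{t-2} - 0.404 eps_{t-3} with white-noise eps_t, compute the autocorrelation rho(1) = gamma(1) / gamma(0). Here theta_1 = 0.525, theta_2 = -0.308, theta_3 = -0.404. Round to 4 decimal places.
\rho(1) = 0.3180

For an MA(q) process with theta_0 = 1, the autocovariance is
  gamma(k) = sigma^2 * sum_{i=0..q-k} theta_i * theta_{i+k},
and rho(k) = gamma(k) / gamma(0). Sigma^2 cancels.
  numerator   = (1)*(0.525) + (0.525)*(-0.308) + (-0.308)*(-0.404) = 0.487732.
  denominator = (1)^2 + (0.525)^2 + (-0.308)^2 + (-0.404)^2 = 1.533705.
  rho(1) = 0.487732 / 1.533705 = 0.3180.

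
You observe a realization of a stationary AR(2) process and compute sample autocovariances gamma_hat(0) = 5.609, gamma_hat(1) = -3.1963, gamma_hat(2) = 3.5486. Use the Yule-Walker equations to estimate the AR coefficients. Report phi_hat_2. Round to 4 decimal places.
\hat\phi_{2} = 0.4560

The Yule-Walker equations for an AR(p) process read, in matrix form,
  Gamma_p phi = r_p,   with   (Gamma_p)_{ij} = gamma(|i - j|),
                       (r_p)_i = gamma(i),   i,j = 1..p.
Substitute the sample gammas (Toeplitz matrix and right-hand side of size 2):
  Gamma_p = [[5.609, -3.1963], [-3.1963, 5.609]]
  r_p     = [-3.1963, 3.5486]
Written out:
  5.609 phi_1 - 3.1963 phi_2 = -3.1963
  -3.1963 phi_1 + 5.609 phi_2 = 3.5486
Solve by Cramer's rule:
  det = gamma(0)^2 - gamma(1)^2 = (5.609)^2 - (-3.1963)^2 = 31.460881 - 10.21633369 = 21.24454731
  phi_hat_1 = [gamma(1) gamma(0) - gamma(1) gamma(2)] / det = [(-3.1963)(5.609) - (-3.1963)(3.5486)] / 21.24454731 = -6.58565652 / 21.24454731 = -0.31
  phi_hat_2 = [gamma(0) gamma(2) - gamma(1)^2] / det = [(5.609)(3.5486) - (-3.1963)^2] / 21.24454731 = 9.68776371 / 21.24454731 = 0.456
So phi_hat = [-0.3100, 0.4560].
Therefore phi_hat_2 = 0.4560.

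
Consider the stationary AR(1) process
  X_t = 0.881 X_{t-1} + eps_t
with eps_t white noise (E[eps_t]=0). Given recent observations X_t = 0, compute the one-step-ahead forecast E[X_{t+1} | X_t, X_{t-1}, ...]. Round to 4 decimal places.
E[X_{t+1} \mid \mathcal F_t] = 0.0000

For an AR(p) model X_t = c + sum_i phi_i X_{t-i} + eps_t, the
one-step-ahead conditional mean is
  E[X_{t+1} | X_t, ...] = c + sum_i phi_i X_{t+1-i}.
Substitute known values:
  E[X_{t+1} | ...] = (0.881) * (0)
                   = 0.0000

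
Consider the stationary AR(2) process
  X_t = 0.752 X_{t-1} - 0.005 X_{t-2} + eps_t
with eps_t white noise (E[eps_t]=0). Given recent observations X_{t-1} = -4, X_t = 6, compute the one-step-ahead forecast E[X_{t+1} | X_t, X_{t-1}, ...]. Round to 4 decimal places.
E[X_{t+1} \mid \mathcal F_t] = 4.5320

For an AR(p) model X_t = c + sum_i phi_i X_{t-i} + eps_t, the
one-step-ahead conditional mean is
  E[X_{t+1} | X_t, ...] = c + sum_i phi_i X_{t+1-i}.
Substitute known values:
  E[X_{t+1} | ...] = (0.752) * (6) + (-0.005) * (-4)
                   = 4.5320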